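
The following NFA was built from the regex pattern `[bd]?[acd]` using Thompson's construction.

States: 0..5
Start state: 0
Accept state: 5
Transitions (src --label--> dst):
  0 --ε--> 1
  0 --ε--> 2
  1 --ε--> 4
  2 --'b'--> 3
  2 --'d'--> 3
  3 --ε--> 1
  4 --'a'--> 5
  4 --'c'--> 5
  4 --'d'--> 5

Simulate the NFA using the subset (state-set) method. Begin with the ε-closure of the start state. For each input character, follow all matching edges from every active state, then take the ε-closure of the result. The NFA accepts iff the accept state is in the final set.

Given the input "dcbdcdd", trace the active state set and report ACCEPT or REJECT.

initial (ε-close {0}): {0,1,2,4}
'd' @ 1: {1,3,4,5}  ✓accept
'c' @ 2: {5}  ✓accept
'b' @ 3: {}  — dead — no transitions
rest 'dcdd' ignored (set empty)
after full input: {}  (accept=5 not in)

Answer: REJECT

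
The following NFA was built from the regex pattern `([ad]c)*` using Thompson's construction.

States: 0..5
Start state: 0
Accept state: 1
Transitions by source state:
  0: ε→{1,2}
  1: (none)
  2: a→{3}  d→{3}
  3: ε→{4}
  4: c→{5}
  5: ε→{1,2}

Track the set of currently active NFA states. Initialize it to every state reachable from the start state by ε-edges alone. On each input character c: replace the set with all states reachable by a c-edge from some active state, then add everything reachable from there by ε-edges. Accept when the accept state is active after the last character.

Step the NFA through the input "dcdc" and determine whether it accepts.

Answer: ACCEPT

Derivation:
S₀ = ε-closure({0}) = {0,1,2}
'd' @ 1: {3,4}
'c' @ 2: {1,2,5}  [accepting]
'd' @ 3: {3,4}
'c' @ 4: {1,2,5}  [accepting]
after full input: {1,2,5}  (accept=1 in)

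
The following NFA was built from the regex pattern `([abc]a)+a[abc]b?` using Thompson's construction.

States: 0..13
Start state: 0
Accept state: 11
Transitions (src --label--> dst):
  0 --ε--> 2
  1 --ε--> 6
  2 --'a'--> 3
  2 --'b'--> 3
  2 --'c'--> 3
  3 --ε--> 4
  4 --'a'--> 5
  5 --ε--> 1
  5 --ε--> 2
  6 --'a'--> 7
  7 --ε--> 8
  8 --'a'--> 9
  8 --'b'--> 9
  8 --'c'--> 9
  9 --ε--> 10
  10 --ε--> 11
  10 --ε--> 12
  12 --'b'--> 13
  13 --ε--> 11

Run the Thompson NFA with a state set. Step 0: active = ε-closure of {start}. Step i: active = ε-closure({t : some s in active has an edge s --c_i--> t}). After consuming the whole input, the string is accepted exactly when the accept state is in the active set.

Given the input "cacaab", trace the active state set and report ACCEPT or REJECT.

Answer: ACCEPT

Steps:
S₀ = ε-closure({0}) = {0,2}
'c' @ 1: {3,4}
'a' @ 2: {1,2,5,6}
'c' @ 3: {3,4}
'a' @ 4: {1,2,5,6}
'a' @ 5: {3,4,7,8}
'b' @ 6: {9,10,11,12}  (accept∈set)
final: {9,10,11,12}; accept 11 in set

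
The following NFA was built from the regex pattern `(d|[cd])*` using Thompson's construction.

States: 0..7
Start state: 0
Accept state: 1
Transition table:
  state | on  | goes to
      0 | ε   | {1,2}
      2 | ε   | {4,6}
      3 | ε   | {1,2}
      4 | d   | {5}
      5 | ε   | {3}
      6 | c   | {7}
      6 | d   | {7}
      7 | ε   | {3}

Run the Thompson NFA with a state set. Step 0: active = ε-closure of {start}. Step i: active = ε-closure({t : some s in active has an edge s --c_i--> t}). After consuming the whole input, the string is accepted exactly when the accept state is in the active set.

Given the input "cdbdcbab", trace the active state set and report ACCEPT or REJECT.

Answer: REJECT

Steps:
start: ε-closure({0}) = {0,1,2,4,6}
'c' @ 1: {1,2,3,4,6,7}  (accept∈set)
'd' @ 2: {1,2,3,4,5,6,7}  (accept∈set)
'b' @ 3: {}  — dead — no transitions
rest 'dcbab' ignored (set empty)
after full input: {}  (accept=1 not in)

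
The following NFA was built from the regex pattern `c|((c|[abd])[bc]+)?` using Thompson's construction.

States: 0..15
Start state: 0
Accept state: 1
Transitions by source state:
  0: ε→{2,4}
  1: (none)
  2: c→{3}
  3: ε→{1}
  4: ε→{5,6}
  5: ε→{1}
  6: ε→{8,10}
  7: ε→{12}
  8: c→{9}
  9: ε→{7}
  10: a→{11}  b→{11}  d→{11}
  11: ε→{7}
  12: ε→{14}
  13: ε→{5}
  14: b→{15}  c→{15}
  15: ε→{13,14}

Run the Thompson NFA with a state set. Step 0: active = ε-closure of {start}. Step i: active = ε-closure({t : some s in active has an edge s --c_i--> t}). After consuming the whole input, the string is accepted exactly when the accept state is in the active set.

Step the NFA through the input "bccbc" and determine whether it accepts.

initial (ε-close {0}): {0,1,2,4,5,6,8,10}
'b' @ 1: {7,11,12,14}
'c' @ 2: {1,5,13,14,15}  ✓accept
'c' @ 3: {1,5,13,14,15}  ✓accept
'b' @ 4: {1,5,13,14,15}  ✓accept
'c' @ 5: {1,5,13,14,15}  ✓accept
final: {1,5,13,14,15}; accept 1 in set

Answer: ACCEPT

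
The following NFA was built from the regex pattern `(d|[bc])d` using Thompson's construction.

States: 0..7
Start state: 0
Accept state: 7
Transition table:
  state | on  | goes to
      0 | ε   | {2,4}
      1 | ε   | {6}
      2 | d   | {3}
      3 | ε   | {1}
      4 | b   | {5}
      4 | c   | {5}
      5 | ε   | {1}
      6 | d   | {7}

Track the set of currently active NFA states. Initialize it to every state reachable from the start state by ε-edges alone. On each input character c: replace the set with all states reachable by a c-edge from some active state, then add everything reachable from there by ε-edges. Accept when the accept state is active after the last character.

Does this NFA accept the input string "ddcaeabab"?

start: ε-closure({0}) = {0,2,4}
'd' @ 1: {1,3,6}
'd' @ 2: {7}  (accept∈set)
'c' @ 3: {}  — state set empty
rest 'aeabab' ignored (set empty)
final: {}; accept 7 not in set

Answer: REJECT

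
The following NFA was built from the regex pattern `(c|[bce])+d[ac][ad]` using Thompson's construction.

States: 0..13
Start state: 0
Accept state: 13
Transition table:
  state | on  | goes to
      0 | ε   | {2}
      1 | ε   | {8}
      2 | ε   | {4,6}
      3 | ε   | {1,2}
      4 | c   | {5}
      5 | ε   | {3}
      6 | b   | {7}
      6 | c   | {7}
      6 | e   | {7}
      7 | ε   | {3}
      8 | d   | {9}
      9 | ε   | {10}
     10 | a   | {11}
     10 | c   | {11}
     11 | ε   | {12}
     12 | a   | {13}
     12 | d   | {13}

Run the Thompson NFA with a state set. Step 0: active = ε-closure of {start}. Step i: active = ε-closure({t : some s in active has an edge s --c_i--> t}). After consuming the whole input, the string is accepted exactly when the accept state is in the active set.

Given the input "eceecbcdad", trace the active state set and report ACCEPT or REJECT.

Answer: ACCEPT

Trace:
initial (ε-close {0}): {0,2,4,6}
'e' @ 1: {1,2,3,4,6,7,8}
'c' @ 2: {1,2,3,4,5,6,7,8}
'e' @ 3: {1,2,3,4,6,7,8}
'e' @ 4: {1,2,3,4,6,7,8}
'c' @ 5: {1,2,3,4,5,6,7,8}
'b' @ 6: {1,2,3,4,6,7,8}
'c' @ 7: {1,2,3,4,5,6,7,8}
'd' @ 8: {9,10}
'a' @ 9: {11,12}
'd' @ 10: {13}  [accepting]
final: {13}; accept 13 in set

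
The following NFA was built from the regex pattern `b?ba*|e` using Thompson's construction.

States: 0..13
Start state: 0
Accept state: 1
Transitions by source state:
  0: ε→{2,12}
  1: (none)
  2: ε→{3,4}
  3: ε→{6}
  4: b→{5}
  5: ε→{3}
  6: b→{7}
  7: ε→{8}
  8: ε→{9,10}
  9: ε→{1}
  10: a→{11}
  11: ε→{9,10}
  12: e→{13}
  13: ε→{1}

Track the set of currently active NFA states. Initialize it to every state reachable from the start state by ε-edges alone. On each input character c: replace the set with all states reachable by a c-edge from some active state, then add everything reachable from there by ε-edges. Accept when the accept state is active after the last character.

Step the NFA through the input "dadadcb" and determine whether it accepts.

start: ε-closure({0}) = {0,2,3,4,6,12}
'd' @ 1: {}  — no active states
rest 'adadcb' ignored (set empty)
final: {}; accept 1 not in set

Answer: REJECT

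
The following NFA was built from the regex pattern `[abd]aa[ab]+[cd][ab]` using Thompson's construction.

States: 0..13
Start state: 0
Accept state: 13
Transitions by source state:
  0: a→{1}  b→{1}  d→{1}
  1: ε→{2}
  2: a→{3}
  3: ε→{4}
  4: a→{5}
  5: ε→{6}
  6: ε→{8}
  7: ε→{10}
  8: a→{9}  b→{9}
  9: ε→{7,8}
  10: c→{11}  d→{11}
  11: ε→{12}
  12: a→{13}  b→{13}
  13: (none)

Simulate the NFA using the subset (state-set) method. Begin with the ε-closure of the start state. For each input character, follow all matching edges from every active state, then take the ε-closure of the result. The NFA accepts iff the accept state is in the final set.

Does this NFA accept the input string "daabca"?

initial (ε-close {0}): {0}
'd' @ 1: {1,2}
'a' @ 2: {3,4}
'a' @ 3: {5,6,8}
'b' @ 4: {7,8,9,10}
'c' @ 5: {11,12}
'a' @ 6: {13}  [accepting]
after full input: {13}  (accept=13 in)

Answer: ACCEPT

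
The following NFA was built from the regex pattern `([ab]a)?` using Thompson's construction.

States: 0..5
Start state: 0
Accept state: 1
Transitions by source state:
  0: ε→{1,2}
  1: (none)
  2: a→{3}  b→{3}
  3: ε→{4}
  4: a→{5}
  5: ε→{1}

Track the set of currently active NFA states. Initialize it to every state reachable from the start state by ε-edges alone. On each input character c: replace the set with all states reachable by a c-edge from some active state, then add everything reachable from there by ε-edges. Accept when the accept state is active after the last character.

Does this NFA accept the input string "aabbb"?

Answer: REJECT

Trace:
initial (ε-close {0}): {0,1,2}
'a' @ 1: {3,4}
'a' @ 2: {1,5}  (accept∈set)
'b' @ 3: {}  — state set empty
rest 'bb' ignored (set empty)
final: {}; accept 1 not in set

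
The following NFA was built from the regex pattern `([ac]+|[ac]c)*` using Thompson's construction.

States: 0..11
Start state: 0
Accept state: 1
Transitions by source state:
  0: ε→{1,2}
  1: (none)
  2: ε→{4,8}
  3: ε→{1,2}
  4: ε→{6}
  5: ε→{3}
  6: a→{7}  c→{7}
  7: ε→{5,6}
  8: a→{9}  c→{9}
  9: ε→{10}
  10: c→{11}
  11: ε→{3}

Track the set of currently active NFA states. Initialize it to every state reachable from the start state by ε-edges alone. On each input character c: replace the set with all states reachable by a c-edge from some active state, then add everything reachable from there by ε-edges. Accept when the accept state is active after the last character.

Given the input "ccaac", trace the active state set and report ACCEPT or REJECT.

Answer: ACCEPT

Steps:
S₀ = ε-closure({0}) = {0,1,2,4,6,8}
'c' @ 1: {1,2,3,4,5,6,7,8,9,10}  [accepting]
'c' @ 2: {1,2,3,4,5,6,7,8,9,10,11}  [accepting]
'a' @ 3: {1,2,3,4,5,6,7,8,9,10}  [accepting]
'a' @ 4: {1,2,3,4,5,6,7,8,9,10}  [accepting]
'c' @ 5: {1,2,3,4,5,6,7,8,9,10,11}  [accepting]
final: {1,2,3,4,5,6,7,8,9,10,11}; accept 1 in set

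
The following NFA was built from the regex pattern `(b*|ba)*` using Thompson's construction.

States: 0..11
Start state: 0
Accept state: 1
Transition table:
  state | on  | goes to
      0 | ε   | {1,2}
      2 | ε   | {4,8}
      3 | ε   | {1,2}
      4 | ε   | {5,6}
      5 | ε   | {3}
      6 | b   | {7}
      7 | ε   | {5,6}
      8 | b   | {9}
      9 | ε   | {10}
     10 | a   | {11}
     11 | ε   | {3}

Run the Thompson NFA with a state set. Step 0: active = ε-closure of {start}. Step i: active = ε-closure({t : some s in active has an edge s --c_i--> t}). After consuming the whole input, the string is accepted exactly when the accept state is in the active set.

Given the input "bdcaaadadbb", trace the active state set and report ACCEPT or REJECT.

Answer: REJECT

Trace:
initial (ε-close {0}): {0,1,2,3,4,5,6,8}
'b' @ 1: {1,2,3,4,5,6,7,8,9,10}  [accepting]
'd' @ 2: {}  — no active states
rest 'caaadadbb' ignored (set empty)
end set {} — state 1 not in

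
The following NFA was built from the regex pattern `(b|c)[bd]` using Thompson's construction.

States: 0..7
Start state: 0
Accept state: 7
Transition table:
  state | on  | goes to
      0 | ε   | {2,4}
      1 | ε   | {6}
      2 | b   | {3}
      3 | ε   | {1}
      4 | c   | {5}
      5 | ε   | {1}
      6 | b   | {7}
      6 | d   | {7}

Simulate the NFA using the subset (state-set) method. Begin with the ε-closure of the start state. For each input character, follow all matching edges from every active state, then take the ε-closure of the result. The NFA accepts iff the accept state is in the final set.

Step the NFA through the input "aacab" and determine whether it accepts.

Answer: REJECT

Steps:
S₀ = ε-closure({0}) = {0,2,4}
'a' @ 1: {}  — state set empty
rest 'acab' ignored (set empty)
final: {}; accept 7 not in set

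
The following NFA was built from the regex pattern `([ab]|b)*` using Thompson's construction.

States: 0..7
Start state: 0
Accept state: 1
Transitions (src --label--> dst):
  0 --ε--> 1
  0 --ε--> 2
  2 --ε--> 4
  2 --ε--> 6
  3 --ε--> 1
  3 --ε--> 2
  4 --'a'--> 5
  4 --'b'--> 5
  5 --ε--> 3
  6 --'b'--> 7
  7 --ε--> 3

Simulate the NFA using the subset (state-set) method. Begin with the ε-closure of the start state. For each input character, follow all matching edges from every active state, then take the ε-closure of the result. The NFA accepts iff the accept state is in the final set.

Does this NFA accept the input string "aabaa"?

S₀ = ε-closure({0}) = {0,1,2,4,6}
'a' @ 1: {1,2,3,4,5,6}  [accepting]
'a' @ 2: {1,2,3,4,5,6}  [accepting]
'b' @ 3: {1,2,3,4,5,6,7}  [accepting]
'a' @ 4: {1,2,3,4,5,6}  [accepting]
'a' @ 5: {1,2,3,4,5,6}  [accepting]
final: {1,2,3,4,5,6}; accept 1 in set

Answer: ACCEPT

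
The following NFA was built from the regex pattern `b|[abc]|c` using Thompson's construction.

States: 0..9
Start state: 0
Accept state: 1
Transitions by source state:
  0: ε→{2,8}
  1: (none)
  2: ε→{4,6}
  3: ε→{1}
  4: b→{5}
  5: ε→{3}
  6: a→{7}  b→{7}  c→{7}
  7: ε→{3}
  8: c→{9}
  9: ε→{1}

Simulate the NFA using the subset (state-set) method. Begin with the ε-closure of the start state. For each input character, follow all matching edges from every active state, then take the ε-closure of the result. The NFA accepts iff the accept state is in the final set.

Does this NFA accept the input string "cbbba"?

initial (ε-close {0}): {0,2,4,6,8}
'c' @ 1: {1,3,7,9}  (accept∈set)
'b' @ 2: {}  — no active states
rest 'bba' ignored (set empty)
final: {}; accept 1 not in set

Answer: REJECT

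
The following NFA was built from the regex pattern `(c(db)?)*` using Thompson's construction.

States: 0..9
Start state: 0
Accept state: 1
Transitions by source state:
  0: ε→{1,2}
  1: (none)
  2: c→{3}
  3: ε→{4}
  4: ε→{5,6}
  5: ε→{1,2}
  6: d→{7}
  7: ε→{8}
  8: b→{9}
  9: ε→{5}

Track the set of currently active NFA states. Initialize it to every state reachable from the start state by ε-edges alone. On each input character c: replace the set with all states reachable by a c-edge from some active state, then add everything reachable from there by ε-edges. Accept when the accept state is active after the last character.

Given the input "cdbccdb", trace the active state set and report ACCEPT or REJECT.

S₀ = ε-closure({0}) = {0,1,2}
'c' @ 1: {1,2,3,4,5,6}  (accept∈set)
'd' @ 2: {7,8}
'b' @ 3: {1,2,5,9}  (accept∈set)
'c' @ 4: {1,2,3,4,5,6}  (accept∈set)
'c' @ 5: {1,2,3,4,5,6}  (accept∈set)
'd' @ 6: {7,8}
'b' @ 7: {1,2,5,9}  (accept∈set)
final: {1,2,5,9}; accept 1 in set

Answer: ACCEPT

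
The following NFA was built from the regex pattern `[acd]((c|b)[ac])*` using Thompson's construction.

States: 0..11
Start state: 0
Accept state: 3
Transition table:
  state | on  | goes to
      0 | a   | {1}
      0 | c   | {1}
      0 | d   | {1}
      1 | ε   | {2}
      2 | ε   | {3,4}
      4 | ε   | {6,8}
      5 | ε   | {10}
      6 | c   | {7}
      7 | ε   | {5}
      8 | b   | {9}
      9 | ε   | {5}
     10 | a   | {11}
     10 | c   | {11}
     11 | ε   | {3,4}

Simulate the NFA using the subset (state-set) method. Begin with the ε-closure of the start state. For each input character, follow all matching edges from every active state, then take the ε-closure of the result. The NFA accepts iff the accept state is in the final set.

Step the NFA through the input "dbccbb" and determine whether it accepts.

start: ε-closure({0}) = {0}
'd' @ 1: {1,2,3,4,6,8}  [accepting]
'b' @ 2: {5,9,10}
'c' @ 3: {3,4,6,8,11}  [accepting]
'c' @ 4: {5,7,10}
'b' @ 5: {}  — dead — no transitions
rest 'b' ignored (set empty)
final: {}; accept 3 not in set

Answer: REJECT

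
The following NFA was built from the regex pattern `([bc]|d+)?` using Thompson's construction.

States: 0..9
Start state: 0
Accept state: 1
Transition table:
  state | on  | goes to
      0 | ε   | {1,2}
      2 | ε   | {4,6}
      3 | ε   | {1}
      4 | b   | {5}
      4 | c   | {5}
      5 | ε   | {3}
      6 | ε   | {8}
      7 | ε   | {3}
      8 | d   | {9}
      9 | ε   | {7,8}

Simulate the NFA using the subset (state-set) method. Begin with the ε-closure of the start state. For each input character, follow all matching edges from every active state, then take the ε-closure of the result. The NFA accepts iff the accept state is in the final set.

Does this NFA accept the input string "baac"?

initial (ε-close {0}): {0,1,2,4,6,8}
'b' @ 1: {1,3,5}  ✓accept
'a' @ 2: {}  — state set empty
rest 'ac' ignored (set empty)
after full input: {}  (accept=1 not in)

Answer: REJECT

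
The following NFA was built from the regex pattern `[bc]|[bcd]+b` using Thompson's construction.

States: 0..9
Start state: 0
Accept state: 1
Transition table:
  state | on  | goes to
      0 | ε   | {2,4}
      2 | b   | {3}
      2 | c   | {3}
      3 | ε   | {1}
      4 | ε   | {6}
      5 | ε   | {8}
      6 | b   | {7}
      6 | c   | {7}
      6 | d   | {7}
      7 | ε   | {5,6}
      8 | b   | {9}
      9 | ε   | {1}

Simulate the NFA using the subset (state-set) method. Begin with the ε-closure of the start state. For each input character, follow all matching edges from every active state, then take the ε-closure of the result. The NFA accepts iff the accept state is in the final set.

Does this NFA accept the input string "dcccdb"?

Answer: ACCEPT

Steps:
initial (ε-close {0}): {0,2,4,6}
'd' @ 1: {5,6,7,8}
'c' @ 2: {5,6,7,8}
'c' @ 3: {5,6,7,8}
'c' @ 4: {5,6,7,8}
'd' @ 5: {5,6,7,8}
'b' @ 6: {1,5,6,7,8,9}  [accepting]
end set {1,5,6,7,8,9} — state 1 in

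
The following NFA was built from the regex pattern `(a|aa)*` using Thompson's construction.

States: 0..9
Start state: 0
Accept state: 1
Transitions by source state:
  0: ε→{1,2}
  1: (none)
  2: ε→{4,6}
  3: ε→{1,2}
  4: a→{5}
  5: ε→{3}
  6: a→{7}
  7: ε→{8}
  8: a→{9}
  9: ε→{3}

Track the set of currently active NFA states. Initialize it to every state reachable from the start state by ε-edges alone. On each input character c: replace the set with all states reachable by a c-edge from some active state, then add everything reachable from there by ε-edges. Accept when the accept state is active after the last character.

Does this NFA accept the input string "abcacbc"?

Answer: REJECT

Steps:
start: ε-closure({0}) = {0,1,2,4,6}
'a' @ 1: {1,2,3,4,5,6,7,8}  (accept∈set)
'b' @ 2: {}  — dead — no transitions
rest 'cacbc' ignored (set empty)
after full input: {}  (accept=1 not in)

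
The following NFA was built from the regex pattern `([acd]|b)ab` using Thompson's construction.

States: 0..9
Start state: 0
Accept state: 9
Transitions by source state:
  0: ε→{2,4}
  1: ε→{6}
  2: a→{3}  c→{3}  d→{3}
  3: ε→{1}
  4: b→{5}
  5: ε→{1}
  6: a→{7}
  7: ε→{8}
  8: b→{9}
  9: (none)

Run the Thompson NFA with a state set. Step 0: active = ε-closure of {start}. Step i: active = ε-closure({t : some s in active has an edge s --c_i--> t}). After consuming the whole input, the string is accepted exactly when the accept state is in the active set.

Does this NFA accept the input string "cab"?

S₀ = ε-closure({0}) = {0,2,4}
'c' @ 1: {1,3,6}
'a' @ 2: {7,8}
'b' @ 3: {9}  ✓accept
final: {9}; accept 9 in set

Answer: ACCEPT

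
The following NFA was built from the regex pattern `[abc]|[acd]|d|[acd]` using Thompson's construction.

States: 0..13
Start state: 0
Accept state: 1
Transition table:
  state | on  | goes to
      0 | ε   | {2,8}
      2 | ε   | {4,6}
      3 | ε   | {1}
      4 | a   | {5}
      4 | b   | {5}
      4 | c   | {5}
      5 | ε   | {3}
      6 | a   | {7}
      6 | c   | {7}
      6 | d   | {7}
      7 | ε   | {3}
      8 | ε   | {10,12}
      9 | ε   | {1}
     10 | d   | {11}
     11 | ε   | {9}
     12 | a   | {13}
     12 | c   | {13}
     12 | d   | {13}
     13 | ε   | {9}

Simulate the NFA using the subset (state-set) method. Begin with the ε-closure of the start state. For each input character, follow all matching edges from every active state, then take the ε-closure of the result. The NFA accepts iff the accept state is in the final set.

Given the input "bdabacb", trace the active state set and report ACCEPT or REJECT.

start: ε-closure({0}) = {0,2,4,6,8,10,12}
'b' @ 1: {1,3,5}  ✓accept
'd' @ 2: {}  — no active states
rest 'abacb' ignored (set empty)
end set {} — state 1 not in

Answer: REJECT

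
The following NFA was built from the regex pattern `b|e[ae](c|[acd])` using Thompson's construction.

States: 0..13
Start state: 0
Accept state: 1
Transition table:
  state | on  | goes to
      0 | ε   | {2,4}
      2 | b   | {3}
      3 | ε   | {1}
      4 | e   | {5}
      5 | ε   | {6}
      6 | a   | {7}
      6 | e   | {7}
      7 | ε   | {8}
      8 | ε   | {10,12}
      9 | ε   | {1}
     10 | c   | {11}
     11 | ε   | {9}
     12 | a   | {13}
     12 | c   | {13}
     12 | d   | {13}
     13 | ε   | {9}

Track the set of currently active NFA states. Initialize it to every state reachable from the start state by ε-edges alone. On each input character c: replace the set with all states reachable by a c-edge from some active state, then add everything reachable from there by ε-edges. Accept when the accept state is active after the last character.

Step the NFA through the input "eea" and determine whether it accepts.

S₀ = ε-closure({0}) = {0,2,4}
'e' @ 1: {5,6}
'e' @ 2: {7,8,10,12}
'a' @ 3: {1,9,13}  (accept∈set)
after full input: {1,9,13}  (accept=1 in)

Answer: ACCEPT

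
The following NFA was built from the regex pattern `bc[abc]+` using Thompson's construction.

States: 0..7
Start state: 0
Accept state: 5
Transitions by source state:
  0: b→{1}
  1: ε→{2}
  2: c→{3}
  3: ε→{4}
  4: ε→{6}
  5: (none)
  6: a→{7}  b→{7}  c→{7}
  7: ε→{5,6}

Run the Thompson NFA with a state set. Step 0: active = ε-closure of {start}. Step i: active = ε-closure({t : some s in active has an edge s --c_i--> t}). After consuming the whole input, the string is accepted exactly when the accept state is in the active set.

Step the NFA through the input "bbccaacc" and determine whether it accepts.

start: ε-closure({0}) = {0}
'b' @ 1: {1,2}
'b' @ 2: {}  — dead — no transitions
rest 'ccaacc' ignored (set empty)
end set {} — state 5 not in

Answer: REJECT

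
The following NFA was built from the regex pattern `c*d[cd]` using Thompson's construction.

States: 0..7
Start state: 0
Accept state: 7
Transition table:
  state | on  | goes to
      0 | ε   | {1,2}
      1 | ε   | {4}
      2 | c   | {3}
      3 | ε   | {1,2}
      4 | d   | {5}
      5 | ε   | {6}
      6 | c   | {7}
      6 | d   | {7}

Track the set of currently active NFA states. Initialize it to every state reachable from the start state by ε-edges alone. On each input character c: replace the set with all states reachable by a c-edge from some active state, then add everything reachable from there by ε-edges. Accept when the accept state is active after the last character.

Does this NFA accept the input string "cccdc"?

start: ε-closure({0}) = {0,1,2,4}
'c' @ 1: {1,2,3,4}
'c' @ 2: {1,2,3,4}
'c' @ 3: {1,2,3,4}
'd' @ 4: {5,6}
'c' @ 5: {7}  [accepting]
final: {7}; accept 7 in set

Answer: ACCEPT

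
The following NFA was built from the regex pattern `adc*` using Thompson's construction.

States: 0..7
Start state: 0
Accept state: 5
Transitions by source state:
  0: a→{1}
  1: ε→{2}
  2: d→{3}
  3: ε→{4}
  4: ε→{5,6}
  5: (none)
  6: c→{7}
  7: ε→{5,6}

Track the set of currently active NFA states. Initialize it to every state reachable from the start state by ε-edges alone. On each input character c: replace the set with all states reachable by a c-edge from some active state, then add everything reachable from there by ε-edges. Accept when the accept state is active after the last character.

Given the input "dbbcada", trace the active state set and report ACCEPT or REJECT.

initial (ε-close {0}): {0}
'd' @ 1: {}  — no active states
rest 'bbcada' ignored (set empty)
final: {}; accept 5 not in set

Answer: REJECT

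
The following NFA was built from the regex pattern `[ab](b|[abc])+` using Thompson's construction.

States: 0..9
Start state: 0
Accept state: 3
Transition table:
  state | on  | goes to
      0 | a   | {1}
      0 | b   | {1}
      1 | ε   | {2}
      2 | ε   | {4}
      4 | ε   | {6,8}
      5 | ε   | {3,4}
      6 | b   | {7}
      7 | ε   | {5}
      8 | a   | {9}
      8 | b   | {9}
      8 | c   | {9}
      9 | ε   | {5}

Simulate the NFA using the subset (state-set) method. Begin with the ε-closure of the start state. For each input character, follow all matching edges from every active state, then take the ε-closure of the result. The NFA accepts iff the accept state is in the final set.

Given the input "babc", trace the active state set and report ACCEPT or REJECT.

Answer: ACCEPT

Steps:
start: ε-closure({0}) = {0}
'b' @ 1: {1,2,4,6,8}
'a' @ 2: {3,4,5,6,8,9}  [accepting]
'b' @ 3: {3,4,5,6,7,8,9}  [accepting]
'c' @ 4: {3,4,5,6,8,9}  [accepting]
final: {3,4,5,6,8,9}; accept 3 in set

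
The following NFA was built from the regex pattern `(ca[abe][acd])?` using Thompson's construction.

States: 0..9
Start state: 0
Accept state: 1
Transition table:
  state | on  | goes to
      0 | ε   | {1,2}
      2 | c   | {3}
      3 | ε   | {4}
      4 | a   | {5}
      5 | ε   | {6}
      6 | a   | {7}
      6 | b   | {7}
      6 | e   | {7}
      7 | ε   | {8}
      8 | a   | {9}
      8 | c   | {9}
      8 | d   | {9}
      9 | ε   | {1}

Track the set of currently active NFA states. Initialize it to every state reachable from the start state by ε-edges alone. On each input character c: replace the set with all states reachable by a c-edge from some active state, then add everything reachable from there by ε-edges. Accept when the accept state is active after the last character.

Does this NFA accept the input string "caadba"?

start: ε-closure({0}) = {0,1,2}
'c' @ 1: {3,4}
'a' @ 2: {5,6}
'a' @ 3: {7,8}
'd' @ 4: {1,9}  (accept∈set)
'b' @ 5: {}  — dead — no transitions
rest 'a' ignored (set empty)
end set {} — state 1 not in

Answer: REJECT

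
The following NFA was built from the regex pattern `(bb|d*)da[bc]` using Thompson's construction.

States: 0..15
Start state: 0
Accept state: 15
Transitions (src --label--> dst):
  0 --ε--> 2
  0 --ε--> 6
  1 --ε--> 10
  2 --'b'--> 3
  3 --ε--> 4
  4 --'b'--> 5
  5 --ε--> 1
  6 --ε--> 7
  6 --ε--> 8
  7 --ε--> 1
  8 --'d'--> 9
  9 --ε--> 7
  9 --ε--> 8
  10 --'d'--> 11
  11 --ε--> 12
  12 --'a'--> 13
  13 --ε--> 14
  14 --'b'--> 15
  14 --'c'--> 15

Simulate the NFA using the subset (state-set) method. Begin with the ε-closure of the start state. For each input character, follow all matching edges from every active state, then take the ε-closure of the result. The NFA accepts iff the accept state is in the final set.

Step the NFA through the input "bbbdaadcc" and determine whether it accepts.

Answer: REJECT

Trace:
start: ε-closure({0}) = {0,1,2,6,7,8,10}
'b' @ 1: {3,4}
'b' @ 2: {1,5,10}
'b' @ 3: {}  — dead — no transitions
rest 'daadcc' ignored (set empty)
end set {} — state 15 not in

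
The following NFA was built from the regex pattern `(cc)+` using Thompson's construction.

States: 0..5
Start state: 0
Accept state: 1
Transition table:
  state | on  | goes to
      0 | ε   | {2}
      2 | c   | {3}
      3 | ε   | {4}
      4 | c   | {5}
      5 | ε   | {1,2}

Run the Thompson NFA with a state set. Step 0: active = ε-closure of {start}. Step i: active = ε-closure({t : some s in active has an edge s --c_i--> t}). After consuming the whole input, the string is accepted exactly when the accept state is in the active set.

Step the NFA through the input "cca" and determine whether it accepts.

start: ε-closure({0}) = {0,2}
'c' @ 1: {3,4}
'c' @ 2: {1,2,5}  [accepting]
'a' @ 3: {}  — no active states
end set {} — state 1 not in

Answer: REJECT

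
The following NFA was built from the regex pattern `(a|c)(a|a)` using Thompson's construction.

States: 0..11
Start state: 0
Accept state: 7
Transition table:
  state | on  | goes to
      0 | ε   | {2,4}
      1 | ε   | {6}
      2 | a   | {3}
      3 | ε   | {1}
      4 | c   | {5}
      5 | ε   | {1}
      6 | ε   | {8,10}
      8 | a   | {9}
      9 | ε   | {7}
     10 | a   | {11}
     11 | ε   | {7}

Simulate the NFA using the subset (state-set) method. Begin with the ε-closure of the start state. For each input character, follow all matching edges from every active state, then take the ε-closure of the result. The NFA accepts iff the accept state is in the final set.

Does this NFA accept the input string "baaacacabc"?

initial (ε-close {0}): {0,2,4}
'b' @ 1: {}  — no active states
rest 'aaacacabc' ignored (set empty)
final: {}; accept 7 not in set

Answer: REJECT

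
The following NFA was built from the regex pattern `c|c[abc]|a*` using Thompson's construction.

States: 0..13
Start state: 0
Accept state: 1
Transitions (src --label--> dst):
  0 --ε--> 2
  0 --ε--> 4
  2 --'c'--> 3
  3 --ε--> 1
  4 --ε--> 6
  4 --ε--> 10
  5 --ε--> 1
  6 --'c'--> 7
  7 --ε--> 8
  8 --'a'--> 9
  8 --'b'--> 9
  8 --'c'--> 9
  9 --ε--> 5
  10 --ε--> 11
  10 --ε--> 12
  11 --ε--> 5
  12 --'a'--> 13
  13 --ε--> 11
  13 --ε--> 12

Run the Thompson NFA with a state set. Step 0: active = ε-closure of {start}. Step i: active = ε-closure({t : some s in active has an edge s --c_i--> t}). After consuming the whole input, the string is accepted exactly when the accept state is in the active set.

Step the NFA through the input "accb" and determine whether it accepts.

start: ε-closure({0}) = {0,1,2,4,5,6,10,11,12}
'a' @ 1: {1,5,11,12,13}  (accept∈set)
'c' @ 2: {}  — state set empty
rest 'cb' ignored (set empty)
final: {}; accept 1 not in set

Answer: REJECT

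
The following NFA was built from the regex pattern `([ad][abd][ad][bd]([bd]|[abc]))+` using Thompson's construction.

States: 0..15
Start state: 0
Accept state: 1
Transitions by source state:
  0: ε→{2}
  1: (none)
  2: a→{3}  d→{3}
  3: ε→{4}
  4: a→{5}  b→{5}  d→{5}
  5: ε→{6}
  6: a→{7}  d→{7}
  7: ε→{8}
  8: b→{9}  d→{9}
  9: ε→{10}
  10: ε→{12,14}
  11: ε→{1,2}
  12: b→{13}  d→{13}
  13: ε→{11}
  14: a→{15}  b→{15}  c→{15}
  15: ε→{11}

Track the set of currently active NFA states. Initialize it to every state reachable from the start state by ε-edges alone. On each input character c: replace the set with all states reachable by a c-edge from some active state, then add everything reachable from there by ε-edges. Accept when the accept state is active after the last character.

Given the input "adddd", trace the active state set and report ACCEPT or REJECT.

Answer: ACCEPT

Derivation:
S₀ = ε-closure({0}) = {0,2}
'a' @ 1: {3,4}
'd' @ 2: {5,6}
'd' @ 3: {7,8}
'd' @ 4: {9,10,12,14}
'd' @ 5: {1,2,11,13}  ✓accept
after full input: {1,2,11,13}  (accept=1 in)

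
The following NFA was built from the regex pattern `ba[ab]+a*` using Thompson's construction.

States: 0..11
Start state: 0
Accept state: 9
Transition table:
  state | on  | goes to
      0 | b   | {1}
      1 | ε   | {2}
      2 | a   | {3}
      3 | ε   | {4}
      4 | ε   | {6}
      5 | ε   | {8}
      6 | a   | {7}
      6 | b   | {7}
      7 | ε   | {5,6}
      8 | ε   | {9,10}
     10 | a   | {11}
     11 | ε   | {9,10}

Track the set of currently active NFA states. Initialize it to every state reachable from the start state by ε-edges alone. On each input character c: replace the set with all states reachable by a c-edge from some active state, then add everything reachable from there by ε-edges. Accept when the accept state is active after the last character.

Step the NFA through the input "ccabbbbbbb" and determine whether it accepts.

initial (ε-close {0}): {0}
'c' @ 1: {}  — state set empty
rest 'cabbbbbbb' ignored (set empty)
after full input: {}  (accept=9 not in)

Answer: REJECT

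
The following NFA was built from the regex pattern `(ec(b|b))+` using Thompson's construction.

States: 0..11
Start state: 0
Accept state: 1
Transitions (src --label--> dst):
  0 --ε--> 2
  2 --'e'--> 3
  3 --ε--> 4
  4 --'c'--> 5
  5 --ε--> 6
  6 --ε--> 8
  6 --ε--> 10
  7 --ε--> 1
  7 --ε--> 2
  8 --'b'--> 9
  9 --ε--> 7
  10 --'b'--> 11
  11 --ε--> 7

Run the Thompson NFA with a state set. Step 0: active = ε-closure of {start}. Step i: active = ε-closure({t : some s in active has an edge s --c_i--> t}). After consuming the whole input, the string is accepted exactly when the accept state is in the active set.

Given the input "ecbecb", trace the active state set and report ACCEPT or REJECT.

S₀ = ε-closure({0}) = {0,2}
'e' @ 1: {3,4}
'c' @ 2: {5,6,8,10}
'b' @ 3: {1,2,7,9,11}  [accepting]
'e' @ 4: {3,4}
'c' @ 5: {5,6,8,10}
'b' @ 6: {1,2,7,9,11}  [accepting]
end set {1,2,7,9,11} — state 1 in

Answer: ACCEPT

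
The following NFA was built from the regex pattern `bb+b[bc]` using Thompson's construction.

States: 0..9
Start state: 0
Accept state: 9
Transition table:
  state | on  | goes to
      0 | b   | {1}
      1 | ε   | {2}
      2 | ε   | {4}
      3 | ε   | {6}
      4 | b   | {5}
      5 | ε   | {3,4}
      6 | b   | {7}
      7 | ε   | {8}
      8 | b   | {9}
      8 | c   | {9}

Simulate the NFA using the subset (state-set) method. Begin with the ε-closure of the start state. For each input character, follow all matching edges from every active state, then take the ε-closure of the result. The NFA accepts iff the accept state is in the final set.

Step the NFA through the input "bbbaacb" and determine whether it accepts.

Answer: REJECT

Derivation:
S₀ = ε-closure({0}) = {0}
'b' @ 1: {1,2,4}
'b' @ 2: {3,4,5,6}
'b' @ 3: {3,4,5,6,7,8}
'a' @ 4: {}  — state set empty
rest 'acb' ignored (set empty)
end set {} — state 9 not in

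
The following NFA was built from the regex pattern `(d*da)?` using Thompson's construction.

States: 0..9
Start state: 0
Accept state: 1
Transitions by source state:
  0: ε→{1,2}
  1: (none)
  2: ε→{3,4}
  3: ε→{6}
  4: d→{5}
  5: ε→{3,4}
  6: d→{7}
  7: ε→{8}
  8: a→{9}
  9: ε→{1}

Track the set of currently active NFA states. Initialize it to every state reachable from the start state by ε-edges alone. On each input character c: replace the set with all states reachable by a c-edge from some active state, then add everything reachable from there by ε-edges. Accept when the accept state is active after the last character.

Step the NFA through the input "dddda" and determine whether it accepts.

initial (ε-close {0}): {0,1,2,3,4,6}
'd' @ 1: {3,4,5,6,7,8}
'd' @ 2: {3,4,5,6,7,8}
'd' @ 3: {3,4,5,6,7,8}
'd' @ 4: {3,4,5,6,7,8}
'a' @ 5: {1,9}  (accept∈set)
end set {1,9} — state 1 in

Answer: ACCEPT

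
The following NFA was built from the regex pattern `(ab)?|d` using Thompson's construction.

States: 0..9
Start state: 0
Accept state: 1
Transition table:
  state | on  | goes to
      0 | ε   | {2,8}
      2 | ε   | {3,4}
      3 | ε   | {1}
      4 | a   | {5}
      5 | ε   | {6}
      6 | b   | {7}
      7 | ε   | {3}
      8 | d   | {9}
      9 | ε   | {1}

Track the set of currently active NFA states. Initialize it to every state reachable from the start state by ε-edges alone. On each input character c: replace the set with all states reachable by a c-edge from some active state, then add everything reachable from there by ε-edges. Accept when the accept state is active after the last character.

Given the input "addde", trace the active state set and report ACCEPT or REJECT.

Answer: REJECT

Derivation:
start: ε-closure({0}) = {0,1,2,3,4,8}
'a' @ 1: {5,6}
'd' @ 2: {}  — dead — no transitions
rest 'dde' ignored (set empty)
end set {} — state 1 not in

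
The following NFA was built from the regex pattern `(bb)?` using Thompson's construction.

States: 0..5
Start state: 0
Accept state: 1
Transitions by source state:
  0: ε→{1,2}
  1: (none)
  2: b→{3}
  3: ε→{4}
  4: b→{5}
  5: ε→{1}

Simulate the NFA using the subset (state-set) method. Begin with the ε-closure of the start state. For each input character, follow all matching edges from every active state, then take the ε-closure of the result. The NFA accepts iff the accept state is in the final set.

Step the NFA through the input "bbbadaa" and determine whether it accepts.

start: ε-closure({0}) = {0,1,2}
'b' @ 1: {3,4}
'b' @ 2: {1,5}  ✓accept
'b' @ 3: {}  — no active states
rest 'adaa' ignored (set empty)
after full input: {}  (accept=1 not in)

Answer: REJECT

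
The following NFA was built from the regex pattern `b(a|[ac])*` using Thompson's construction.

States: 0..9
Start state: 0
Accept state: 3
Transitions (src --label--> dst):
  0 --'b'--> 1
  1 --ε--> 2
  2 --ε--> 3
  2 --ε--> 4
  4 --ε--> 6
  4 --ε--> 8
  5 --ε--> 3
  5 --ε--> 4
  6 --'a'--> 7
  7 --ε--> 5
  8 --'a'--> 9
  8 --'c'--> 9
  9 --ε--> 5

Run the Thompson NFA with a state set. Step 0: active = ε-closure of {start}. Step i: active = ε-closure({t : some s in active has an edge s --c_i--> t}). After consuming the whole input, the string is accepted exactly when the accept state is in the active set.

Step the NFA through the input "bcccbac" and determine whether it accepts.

Answer: REJECT

Derivation:
initial (ε-close {0}): {0}
'b' @ 1: {1,2,3,4,6,8}  (accept∈set)
'c' @ 2: {3,4,5,6,8,9}  (accept∈set)
'c' @ 3: {3,4,5,6,8,9}  (accept∈set)
'c' @ 4: {3,4,5,6,8,9}  (accept∈set)
'b' @ 5: {}  — no active states
rest 'ac' ignored (set empty)
end set {} — state 3 not in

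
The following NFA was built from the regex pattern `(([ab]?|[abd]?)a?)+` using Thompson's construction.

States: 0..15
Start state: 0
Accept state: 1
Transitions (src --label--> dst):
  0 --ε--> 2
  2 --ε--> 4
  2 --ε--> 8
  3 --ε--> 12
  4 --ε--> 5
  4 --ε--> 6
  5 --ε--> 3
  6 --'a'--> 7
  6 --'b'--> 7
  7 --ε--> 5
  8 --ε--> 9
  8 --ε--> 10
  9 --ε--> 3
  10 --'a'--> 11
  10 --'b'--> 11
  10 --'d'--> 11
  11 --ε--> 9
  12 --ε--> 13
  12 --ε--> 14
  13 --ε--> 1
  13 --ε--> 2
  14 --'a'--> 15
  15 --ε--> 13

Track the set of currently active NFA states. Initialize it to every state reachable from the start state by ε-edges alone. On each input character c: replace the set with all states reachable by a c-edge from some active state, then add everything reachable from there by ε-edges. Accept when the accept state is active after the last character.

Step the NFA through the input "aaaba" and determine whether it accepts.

Answer: ACCEPT

Trace:
start: ε-closure({0}) = {0,1,2,3,4,5,6,8,9,10,12,13,14}
'a' @ 1: {1,2,3,4,5,6,7,8,9,10,11,12,13,14,15}  [accepting]
'a' @ 2: {1,2,3,4,5,6,7,8,9,10,11,12,13,14,15}  [accepting]
'a' @ 3: {1,2,3,4,5,6,7,8,9,10,11,12,13,14,15}  [accepting]
'b' @ 4: {1,2,3,4,5,6,7,8,9,10,11,12,13,14}  [accepting]
'a' @ 5: {1,2,3,4,5,6,7,8,9,10,11,12,13,14,15}  [accepting]
end set {1,2,3,4,5,6,7,8,9,10,11,12,13,14,15} — state 1 in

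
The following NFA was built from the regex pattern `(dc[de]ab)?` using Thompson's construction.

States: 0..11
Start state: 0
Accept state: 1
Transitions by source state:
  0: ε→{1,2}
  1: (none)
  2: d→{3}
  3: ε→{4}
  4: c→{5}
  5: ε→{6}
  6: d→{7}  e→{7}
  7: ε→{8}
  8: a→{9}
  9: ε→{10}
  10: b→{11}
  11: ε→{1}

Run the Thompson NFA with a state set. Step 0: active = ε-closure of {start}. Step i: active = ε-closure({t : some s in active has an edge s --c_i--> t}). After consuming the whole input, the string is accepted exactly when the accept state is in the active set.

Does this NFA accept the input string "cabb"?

start: ε-closure({0}) = {0,1,2}
'c' @ 1: {}  — state set empty
rest 'abb' ignored (set empty)
final: {}; accept 1 not in set

Answer: REJECT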